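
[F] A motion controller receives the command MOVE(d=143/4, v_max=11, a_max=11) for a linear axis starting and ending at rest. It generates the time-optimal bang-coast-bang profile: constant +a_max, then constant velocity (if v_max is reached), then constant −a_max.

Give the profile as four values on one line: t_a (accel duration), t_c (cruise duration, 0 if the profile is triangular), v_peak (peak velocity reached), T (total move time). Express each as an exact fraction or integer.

t_a=1 t_c=9/4 v_peak=11 T=17/4

(v_max)²/a_max = 11²/11 = 11
143/4 ≥ 11 ⇒ cruise phase
t_a = 11/11 = 1; v_peak = 11
d_cruise = 143/4 − 11 = 99/4; t_c = (99/4)/11 = 9/4
T = 2·1 + 9/4 = 17/4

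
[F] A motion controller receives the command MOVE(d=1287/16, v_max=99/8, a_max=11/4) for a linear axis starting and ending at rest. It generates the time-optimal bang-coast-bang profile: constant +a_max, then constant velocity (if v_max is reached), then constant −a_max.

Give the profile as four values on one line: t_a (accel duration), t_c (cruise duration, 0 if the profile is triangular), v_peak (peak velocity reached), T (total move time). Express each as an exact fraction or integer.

v_max²/a_max = (99/8)²/(11/4) = 891/16
1287/16 ≥ 891/16 so v_max reached
t_a = (99/8)/(11/4) = 9/2; v_peak = 99/8
d_cruise = 1287/16 − 891/16 = 99/4; t_c = (99/4)/(99/8) = 2
T = 2·9/2 + 2 = 11

t_a=9/2 t_c=2 v_peak=99/8 T=11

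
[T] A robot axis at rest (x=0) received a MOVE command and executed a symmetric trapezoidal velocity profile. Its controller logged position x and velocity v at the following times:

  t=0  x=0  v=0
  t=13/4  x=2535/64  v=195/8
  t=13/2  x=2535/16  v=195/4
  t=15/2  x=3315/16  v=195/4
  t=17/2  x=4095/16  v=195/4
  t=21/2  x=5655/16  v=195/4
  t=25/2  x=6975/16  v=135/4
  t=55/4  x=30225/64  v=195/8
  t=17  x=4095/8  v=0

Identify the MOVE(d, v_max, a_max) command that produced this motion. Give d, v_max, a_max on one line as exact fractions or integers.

d=4095/8 v_max=195/4 a_max=15/2

final state: t=17, x=4095/8, v=0 → d = 4095/8
a_max = (195/8−0)/(13/4−0) = 15/2
max v = 195/4 over t∈[13/2,21/2] → v_max = 195/4
check: 195/4·(13/2+4) = 4095/8 ✓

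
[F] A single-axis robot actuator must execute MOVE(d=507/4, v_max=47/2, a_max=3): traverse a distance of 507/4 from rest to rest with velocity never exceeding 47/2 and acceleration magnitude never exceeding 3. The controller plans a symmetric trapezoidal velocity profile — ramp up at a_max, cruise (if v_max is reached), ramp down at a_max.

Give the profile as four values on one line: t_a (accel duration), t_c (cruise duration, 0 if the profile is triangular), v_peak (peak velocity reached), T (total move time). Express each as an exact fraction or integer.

t_a=13/2 t_c=0 v_peak=39/2 T=13

vₘ²/aₘ = (47/2)²/3 = 2209/12
507/4 < 2209/12 so t_c = 0
v_peak = √(507/4·3) = √(1521/4) = 39/2
t_a = (39/2)/3 = 13/2; t_c = 0
T = 2·13/2 = 13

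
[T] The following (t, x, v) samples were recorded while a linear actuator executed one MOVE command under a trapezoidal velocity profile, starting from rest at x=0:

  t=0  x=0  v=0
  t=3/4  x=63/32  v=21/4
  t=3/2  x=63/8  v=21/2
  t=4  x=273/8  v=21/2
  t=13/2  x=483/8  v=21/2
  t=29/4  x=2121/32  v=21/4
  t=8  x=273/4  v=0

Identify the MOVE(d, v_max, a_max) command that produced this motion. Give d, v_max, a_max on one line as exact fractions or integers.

d=273/4 v_max=21/2 a_max=7

final state: t=8, x=273/4, v=0 → d = 273/4
a_max = (21/4−0)/(3/4−0) = 7
max v = 21/2 over t∈[3/2,13/2] → v_max = 21/2
check: 21/2·(3/2+5) = 273/4 ✓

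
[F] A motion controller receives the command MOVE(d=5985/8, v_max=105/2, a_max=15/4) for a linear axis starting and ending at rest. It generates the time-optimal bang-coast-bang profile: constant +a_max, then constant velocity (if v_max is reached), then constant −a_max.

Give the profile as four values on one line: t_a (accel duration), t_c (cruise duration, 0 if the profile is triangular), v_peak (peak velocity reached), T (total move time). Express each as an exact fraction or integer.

vₘ²/aₘ = (105/2)²/(15/4) = 735
5985/8 ≥ 735 → trapezoidal
t_a = (105/2)/(15/4) = 14; v_peak = 105/2
d_cruise = 5985/8 − 735 = 105/8; t_c = (105/8)/(105/2) = 1/4
T = 2·14 + 1/4 = 113/4

t_a=14 t_c=1/4 v_peak=105/2 T=113/4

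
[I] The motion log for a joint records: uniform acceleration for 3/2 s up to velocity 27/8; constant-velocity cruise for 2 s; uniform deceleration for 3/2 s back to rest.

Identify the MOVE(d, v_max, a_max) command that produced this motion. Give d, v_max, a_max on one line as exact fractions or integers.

d=189/16 v_max=27/8 a_max=9/4

a_max = (27/8)/(3/2) = 9/4
d_a = ½·27/8·3/2 = 81/32; d_c = 27/8·2 = 27/4
d = 2·81/32 + 27/4 = 189/16
t_c = 2 > 0 → v_max = v_peak = 27/8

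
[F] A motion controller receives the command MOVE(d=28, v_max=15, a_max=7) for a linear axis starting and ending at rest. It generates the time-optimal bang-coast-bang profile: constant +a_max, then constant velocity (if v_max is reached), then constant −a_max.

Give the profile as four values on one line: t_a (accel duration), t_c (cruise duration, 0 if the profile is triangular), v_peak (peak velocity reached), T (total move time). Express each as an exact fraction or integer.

(v_max)²/a_max = 15²/7 = 225/7
28 < 225/7 so t_c = 0
v_peak = √(28·7) = √196 = 14
t_a = 14/7 = 2; t_c = 0
T = 2·2 = 4

t_a=2 t_c=0 v_peak=14 T=4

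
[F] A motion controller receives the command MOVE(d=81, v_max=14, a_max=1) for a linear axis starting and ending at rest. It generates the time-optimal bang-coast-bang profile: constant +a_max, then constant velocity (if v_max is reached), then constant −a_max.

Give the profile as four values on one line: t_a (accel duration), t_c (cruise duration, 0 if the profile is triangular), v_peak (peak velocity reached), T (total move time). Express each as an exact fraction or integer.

(v_max)²/a_max = 14²/1 = 196
81 < 196 so t_c = 0
v_peak = √(81·1) = √81 = 9
t_a = 9/1 = 9; t_c = 0
T = 2·9 = 18

t_a=9 t_c=0 v_peak=9 T=18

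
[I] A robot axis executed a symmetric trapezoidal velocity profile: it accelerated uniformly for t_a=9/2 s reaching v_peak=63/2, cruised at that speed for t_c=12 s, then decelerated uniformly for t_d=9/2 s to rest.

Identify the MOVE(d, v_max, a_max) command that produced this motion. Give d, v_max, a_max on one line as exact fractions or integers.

a_max = (63/2)/(9/2) = 7
d_a = ½·63/2·9/2 = 567/8; d_c = 63/2·12 = 378
d = 2·567/8 + 378 = 2079/4
t_c = 12 > 0 → v_max = v_peak = 63/2

d=2079/4 v_max=63/2 a_max=7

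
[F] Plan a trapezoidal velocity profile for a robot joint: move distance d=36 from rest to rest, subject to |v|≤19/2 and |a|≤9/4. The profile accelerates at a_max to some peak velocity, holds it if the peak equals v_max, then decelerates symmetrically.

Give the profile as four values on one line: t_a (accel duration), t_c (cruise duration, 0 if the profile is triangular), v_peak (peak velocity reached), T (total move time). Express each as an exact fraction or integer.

t_a=4 t_c=0 v_peak=9 T=8

v_max²/a_max = (19/2)²/(9/4) = 361/9
36 < 361/9 → triangular
v_peak = √(36·9/4) = √81 = 9
t_a = 9/(9/4) = 4; t_c = 0
T = 2·4 = 8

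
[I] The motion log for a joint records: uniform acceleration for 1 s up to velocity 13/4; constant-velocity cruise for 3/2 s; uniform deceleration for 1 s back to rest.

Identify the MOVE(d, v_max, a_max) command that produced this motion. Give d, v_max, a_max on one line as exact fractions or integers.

a_max = (13/4)/1 = 13/4
d_a = ½·13/4·1 = 13/8; d_c = 13/4·3/2 = 39/8
d = 2·13/8 + 39/8 = 65/8
t_c = 3/2 > 0 → v_max = v_peak = 13/4

d=65/8 v_max=13/4 a_max=13/4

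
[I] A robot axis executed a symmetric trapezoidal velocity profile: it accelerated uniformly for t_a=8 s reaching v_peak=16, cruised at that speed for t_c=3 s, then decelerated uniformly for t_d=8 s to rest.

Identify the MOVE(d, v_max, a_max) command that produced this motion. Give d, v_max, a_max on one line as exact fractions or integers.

d=176 v_max=16 a_max=2

a_max = 16/8 = 2
d_a = ½·16·8 = 64; d_c = 16·3 = 48
d = 2·64 + 48 = 176
t_c = 3 > 0 ⇒ limit active, v_max = 16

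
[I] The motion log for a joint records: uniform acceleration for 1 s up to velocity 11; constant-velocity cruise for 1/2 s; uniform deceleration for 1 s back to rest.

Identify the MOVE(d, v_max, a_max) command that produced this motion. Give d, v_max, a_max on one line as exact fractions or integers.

d=33/2 v_max=11 a_max=11

a_max = 11/1 = 11
d_a = ½·11·1 = 11/2; d_c = 11·1/2 = 11/2
d = 2·11/2 + 11/2 = 33/2
t_c = 1/2 > 0 so v_max = 11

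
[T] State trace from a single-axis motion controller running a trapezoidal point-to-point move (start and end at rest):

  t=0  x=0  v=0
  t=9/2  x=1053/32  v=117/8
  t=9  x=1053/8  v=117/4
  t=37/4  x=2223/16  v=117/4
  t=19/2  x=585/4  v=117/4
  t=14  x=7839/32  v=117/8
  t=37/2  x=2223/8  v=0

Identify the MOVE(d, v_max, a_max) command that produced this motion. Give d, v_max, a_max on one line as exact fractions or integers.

d=2223/8 v_max=117/4 a_max=13/4

final state: t=37/2, x=2223/8, v=0 → d = 2223/8
a_max = (117/8−0)/(9/2−0) = 13/4
max v = 117/4 over t∈[9,19/2] → v_max = 117/4
check: 117/4·(9+1/2) = 2223/8 ✓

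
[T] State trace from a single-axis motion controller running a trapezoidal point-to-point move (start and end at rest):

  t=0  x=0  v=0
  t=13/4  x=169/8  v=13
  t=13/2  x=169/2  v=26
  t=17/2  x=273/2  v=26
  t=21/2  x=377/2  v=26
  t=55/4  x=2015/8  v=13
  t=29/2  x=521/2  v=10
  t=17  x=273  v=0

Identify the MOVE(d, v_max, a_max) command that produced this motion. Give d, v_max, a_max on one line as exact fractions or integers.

final state: t=17, x=273, v=0 → d = 273
a_max = (13−0)/(13/4−0) = 4
max v = 26 over t∈[13/2,21/2] → v_max = 26
check: 26·(13/2+4) = 273 ✓

d=273 v_max=26 a_max=4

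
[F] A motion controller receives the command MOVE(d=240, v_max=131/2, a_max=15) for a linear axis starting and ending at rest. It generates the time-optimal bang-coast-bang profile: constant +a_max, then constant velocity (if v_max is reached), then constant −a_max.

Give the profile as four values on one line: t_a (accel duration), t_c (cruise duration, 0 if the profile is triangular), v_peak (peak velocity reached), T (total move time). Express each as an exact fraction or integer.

vₘ²/aₘ = (131/2)²/15 = 17161/60
240 < 17161/60 ⇒ no cruise
v_peak = √(240·15) = √3600 = 60
t_a = 60/15 = 4; t_c = 0
T = 2·4 = 8

t_a=4 t_c=0 v_peak=60 T=8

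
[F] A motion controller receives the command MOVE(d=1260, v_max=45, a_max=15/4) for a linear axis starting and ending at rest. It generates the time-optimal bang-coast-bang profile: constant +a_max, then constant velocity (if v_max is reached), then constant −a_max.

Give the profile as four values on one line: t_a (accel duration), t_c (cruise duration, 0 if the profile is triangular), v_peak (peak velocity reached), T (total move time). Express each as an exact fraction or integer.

t_a=12 t_c=16 v_peak=45 T=40

vₘ²/aₘ = 45²/(15/4) = 540
1260 ≥ 540 so v_max reached
t_a = 45/(15/4) = 12; v_peak = 45
d_cruise = 1260 − 540 = 720; t_c = 720/45 = 16
T = 2·12 + 16 = 40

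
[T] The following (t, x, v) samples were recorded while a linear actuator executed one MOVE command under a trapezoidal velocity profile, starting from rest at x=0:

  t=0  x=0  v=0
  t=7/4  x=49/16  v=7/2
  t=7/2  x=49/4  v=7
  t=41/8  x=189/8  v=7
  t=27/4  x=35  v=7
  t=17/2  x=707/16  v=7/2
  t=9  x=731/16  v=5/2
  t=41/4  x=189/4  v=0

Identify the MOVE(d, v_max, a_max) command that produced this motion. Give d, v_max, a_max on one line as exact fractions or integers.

d=189/4 v_max=7 a_max=2

final state: t=41/4, x=189/4, v=0 → d = 189/4
a_max = (7/2−0)/(7/4−0) = 2
max v = 7 over t∈[7/2,27/4] → v_max = 7
check: 7·(7/2+13/4) = 189/4 ✓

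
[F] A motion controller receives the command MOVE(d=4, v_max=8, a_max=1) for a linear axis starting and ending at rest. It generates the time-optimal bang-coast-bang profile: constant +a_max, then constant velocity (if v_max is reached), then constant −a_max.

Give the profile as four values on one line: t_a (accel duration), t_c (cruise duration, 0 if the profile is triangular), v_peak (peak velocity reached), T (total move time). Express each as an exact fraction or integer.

t_a=2 t_c=0 v_peak=2 T=4

v_max²/a_max = 8²/1 = 64
4 < 64 ⇒ no cruise
v_peak = √(4·1) = √4 = 2
t_a = 2/1 = 2; t_c = 0
T = 2·2 = 4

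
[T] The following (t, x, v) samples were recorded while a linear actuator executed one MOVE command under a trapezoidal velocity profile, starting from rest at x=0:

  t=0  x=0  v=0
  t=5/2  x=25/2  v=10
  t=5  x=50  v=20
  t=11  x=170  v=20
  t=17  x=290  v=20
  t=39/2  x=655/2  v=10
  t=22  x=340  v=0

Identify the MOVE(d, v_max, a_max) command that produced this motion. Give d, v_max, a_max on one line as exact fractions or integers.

d=340 v_max=20 a_max=4

final state: t=22, x=340, v=0 → d = 340
a_max = (10−0)/(5/2−0) = 4
max v = 20 over t∈[5,17] → v_max = 20
check: 20·(5+12) = 340 ✓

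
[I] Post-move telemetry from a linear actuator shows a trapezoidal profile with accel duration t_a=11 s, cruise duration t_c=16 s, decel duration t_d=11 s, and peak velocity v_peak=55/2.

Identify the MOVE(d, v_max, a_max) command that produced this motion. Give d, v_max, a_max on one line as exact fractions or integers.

a_max = (55/2)/11 = 5/2
d_a = ½·55/2·11 = 605/4; d_c = 55/2·16 = 440
d = 2·605/4 + 440 = 1485/2
t_c = 16 > 0 → v_max = v_peak = 55/2

d=1485/2 v_max=55/2 a_max=5/2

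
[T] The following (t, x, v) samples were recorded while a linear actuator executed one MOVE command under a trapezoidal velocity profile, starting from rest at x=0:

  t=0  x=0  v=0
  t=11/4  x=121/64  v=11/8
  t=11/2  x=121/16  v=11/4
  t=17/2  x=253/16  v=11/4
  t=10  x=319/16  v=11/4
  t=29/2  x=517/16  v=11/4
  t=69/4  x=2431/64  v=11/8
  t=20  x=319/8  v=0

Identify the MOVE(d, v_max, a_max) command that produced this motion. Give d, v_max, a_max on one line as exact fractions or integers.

final state: t=20, x=319/8, v=0 → d = 319/8
a_max = (11/8−0)/(11/4−0) = 1/2
max v = 11/4 over t∈[11/2,29/2] → v_max = 11/4
check: 11/4·(11/2+9) = 319/8 ✓

d=319/8 v_max=11/4 a_max=1/2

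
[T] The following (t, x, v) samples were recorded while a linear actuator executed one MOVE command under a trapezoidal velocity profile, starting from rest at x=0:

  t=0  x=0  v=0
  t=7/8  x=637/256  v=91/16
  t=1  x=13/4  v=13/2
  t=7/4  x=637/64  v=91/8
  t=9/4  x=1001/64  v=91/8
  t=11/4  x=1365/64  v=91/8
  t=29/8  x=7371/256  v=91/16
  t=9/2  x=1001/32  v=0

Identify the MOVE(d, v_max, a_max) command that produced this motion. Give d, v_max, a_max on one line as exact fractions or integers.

final state: t=9/2, x=1001/32, v=0 → d = 1001/32
a_max = (91/16−0)/(7/8−0) = 13/2
max v = 91/8 over t∈[7/4,11/4] → v_max = 91/8
check: 91/8·(7/4+1) = 1001/32 ✓

d=1001/32 v_max=91/8 a_max=13/2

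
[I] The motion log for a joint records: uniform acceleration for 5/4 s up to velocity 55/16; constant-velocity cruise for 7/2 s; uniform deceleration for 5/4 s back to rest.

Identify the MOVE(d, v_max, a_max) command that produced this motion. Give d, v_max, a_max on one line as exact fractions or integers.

a_max = (55/16)/(5/4) = 11/4
d_a = ½·55/16·5/4 = 275/128; d_c = 55/16·7/2 = 385/32
d = 2·275/128 + 385/32 = 1045/64
t_c = 7/2 > 0 so v_max = 55/16

d=1045/64 v_max=55/16 a_max=11/4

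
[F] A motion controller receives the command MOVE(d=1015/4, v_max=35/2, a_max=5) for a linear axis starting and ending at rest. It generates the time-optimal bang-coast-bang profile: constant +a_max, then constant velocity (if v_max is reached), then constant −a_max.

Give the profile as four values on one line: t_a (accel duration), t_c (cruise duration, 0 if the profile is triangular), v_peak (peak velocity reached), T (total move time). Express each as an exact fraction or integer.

t_a=7/2 t_c=11 v_peak=35/2 T=18

(v_max)²/a_max = (35/2)²/5 = 245/4
1015/4 ≥ 245/4 → trapezoidal
t_a = (35/2)/5 = 7/2; v_peak = 35/2
d_cruise = 1015/4 − 245/4 = 385/2; t_c = (385/2)/(35/2) = 11
T = 2·7/2 + 11 = 18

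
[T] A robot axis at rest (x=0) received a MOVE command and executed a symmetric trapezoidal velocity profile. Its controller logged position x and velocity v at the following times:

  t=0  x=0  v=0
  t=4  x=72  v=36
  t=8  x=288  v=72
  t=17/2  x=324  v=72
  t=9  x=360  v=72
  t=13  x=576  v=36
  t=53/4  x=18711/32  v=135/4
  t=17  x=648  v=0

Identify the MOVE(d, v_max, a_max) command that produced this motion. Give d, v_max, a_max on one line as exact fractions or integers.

d=648 v_max=72 a_max=9

final state: t=17, x=648, v=0 → d = 648
a_max = (36−0)/(4−0) = 9
max v = 72 over t∈[8,9] → v_max = 72
check: 72·(8+1) = 648 ✓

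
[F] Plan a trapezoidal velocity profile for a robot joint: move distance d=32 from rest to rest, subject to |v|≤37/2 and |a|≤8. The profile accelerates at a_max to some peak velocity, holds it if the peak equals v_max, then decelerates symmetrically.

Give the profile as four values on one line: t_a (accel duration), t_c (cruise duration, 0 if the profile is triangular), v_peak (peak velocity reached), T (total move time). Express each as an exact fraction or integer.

vₘ²/aₘ = (37/2)²/8 = 1369/32
32 < 1369/32 → triangular
v_peak = √(32·8) = √256 = 16
t_a = 16/8 = 2; t_c = 0
T = 2·2 = 4

t_a=2 t_c=0 v_peak=16 T=4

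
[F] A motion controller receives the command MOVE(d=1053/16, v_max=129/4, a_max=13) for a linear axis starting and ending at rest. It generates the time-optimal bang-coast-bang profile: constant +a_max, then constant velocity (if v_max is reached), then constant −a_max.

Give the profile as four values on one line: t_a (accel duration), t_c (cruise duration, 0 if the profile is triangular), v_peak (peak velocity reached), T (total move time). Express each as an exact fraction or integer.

t_a=9/4 t_c=0 v_peak=117/4 T=9/2

vₘ²/aₘ = (129/4)²/13 = 16641/208
1053/16 < 16641/208 so t_c = 0
v_peak = √(1053/16·13) = √(13689/16) = 117/4
t_a = (117/4)/13 = 9/4; t_c = 0
T = 2·9/4 = 9/2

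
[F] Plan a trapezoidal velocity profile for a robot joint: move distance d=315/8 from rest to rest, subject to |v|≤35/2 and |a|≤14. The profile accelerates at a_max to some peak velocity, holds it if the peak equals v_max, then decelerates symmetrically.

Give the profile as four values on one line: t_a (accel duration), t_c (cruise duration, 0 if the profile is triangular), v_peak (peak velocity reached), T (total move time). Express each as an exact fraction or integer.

t_a=5/4 t_c=1 v_peak=35/2 T=7/2

(v_max)²/a_max = (35/2)²/14 = 175/8
315/8 ≥ 175/8 ⇒ cruise phase
t_a = (35/2)/14 = 5/4; v_peak = 35/2
d_cruise = 315/8 − 175/8 = 35/2; t_c = (35/2)/(35/2) = 1
T = 2·5/4 + 1 = 7/2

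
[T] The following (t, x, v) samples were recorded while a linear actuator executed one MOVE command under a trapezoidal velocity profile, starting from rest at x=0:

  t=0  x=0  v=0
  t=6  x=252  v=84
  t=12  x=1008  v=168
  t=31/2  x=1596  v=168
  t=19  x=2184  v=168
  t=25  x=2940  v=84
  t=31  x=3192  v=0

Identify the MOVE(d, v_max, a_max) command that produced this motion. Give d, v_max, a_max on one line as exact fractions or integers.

d=3192 v_max=168 a_max=14

final state: t=31, x=3192, v=0 → d = 3192
a_max = (84−0)/(6−0) = 14
max v = 168 over t∈[12,19] → v_max = 168
check: 168·(12+7) = 3192 ✓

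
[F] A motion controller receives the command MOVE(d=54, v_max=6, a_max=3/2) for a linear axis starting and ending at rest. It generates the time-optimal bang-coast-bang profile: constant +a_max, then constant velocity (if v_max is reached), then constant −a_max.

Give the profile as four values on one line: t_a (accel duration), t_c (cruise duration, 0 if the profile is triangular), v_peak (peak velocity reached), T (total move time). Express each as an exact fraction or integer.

t_a=4 t_c=5 v_peak=6 T=13

v_max²/a_max = 6²/(3/2) = 24
54 ≥ 24 so v_max reached
t_a = 6/(3/2) = 4; v_peak = 6
d_cruise = 54 − 24 = 30; t_c = 30/6 = 5
T = 2·4 + 5 = 13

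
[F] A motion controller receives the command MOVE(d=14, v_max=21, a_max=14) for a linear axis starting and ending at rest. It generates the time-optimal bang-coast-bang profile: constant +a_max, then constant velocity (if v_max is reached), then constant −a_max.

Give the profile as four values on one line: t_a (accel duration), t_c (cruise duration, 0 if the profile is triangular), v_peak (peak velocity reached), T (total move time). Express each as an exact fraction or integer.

vₘ²/aₘ = 21²/14 = 63/2
14 < 63/2 → triangular
v_peak = √(14·14) = √196 = 14
t_a = 14/14 = 1; t_c = 0
T = 2·1 = 2

t_a=1 t_c=0 v_peak=14 T=2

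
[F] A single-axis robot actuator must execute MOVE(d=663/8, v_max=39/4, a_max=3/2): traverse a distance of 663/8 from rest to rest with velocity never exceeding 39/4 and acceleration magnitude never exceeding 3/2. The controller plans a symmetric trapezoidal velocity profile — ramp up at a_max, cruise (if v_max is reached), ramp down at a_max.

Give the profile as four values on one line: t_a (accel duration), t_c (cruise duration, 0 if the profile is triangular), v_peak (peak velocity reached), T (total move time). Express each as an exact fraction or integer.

vₘ²/aₘ = (39/4)²/(3/2) = 507/8
663/8 ≥ 507/8 ⇒ cruise phase
t_a = (39/4)/(3/2) = 13/2; v_peak = 39/4
d_cruise = 663/8 − 507/8 = 39/2; t_c = (39/2)/(39/4) = 2
T = 2·13/2 + 2 = 15

t_a=13/2 t_c=2 v_peak=39/4 T=15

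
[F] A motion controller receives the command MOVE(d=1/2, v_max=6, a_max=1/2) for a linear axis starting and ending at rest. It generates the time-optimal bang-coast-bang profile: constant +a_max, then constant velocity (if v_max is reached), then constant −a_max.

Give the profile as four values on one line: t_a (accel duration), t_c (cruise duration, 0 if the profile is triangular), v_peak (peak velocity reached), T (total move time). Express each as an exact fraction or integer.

v_max²/a_max = 6²/(1/2) = 72
1/2 < 72 ⇒ no cruise
v_peak = √(1/2·1/2) = √(1/4) = 1/2
t_a = (1/2)/(1/2) = 1; t_c = 0
T = 2·1 = 2

t_a=1 t_c=0 v_peak=1/2 T=2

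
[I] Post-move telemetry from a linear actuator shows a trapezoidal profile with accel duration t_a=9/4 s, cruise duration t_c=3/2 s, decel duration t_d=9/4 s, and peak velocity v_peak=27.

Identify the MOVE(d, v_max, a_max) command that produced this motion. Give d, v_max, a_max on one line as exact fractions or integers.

a_max = 27/(9/4) = 12
d_a = ½·27·9/4 = 243/8; d_c = 27·3/2 = 81/2
d = 2·243/8 + 81/2 = 405/4
t_c = 3/2 > 0 ⇒ limit active, v_max = 27

d=405/4 v_max=27 a_max=12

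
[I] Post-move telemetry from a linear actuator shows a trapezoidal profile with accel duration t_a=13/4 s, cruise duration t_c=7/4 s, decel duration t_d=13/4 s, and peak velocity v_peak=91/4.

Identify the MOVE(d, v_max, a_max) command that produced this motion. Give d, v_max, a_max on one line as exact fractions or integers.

d=455/4 v_max=91/4 a_max=7

a_max = (91/4)/(13/4) = 7
d_a = ½·91/4·13/4 = 1183/32; d_c = 91/4·7/4 = 637/16
d = 2·1183/32 + 637/16 = 455/4
t_c = 7/4 > 0 so v_max = 91/4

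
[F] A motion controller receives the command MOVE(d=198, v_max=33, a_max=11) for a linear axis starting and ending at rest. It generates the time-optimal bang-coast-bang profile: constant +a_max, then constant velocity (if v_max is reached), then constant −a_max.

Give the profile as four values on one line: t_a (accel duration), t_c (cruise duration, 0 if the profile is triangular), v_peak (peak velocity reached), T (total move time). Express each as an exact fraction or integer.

t_a=3 t_c=3 v_peak=33 T=9

(v_max)²/a_max = 33²/11 = 99
198 ≥ 99 so v_max reached
t_a = 33/11 = 3; v_peak = 33
d_cruise = 198 − 99 = 99; t_c = 99/33 = 3
T = 2·3 + 3 = 9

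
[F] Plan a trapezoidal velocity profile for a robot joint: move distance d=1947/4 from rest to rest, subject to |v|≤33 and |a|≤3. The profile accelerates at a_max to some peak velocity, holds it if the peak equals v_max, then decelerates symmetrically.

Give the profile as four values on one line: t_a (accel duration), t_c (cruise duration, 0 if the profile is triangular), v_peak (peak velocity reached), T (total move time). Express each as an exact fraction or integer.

t_a=11 t_c=15/4 v_peak=33 T=103/4

(v_max)²/a_max = 33²/3 = 363
1947/4 ≥ 363 → trapezoidal
t_a = 33/3 = 11; v_peak = 33
d_cruise = 1947/4 − 363 = 495/4; t_c = (495/4)/33 = 15/4
T = 2·11 + 15/4 = 103/4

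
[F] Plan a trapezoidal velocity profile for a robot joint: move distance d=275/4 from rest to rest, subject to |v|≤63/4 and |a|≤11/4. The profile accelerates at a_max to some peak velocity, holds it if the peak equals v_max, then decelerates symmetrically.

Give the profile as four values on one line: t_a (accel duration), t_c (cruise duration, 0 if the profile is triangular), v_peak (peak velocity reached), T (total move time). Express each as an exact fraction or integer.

t_a=5 t_c=0 v_peak=55/4 T=10

v_max²/a_max = (63/4)²/(11/4) = 3969/44
275/4 < 3969/44 → triangular
v_peak = √(275/4·11/4) = √(3025/16) = 55/4
t_a = (55/4)/(11/4) = 5; t_c = 0
T = 2·5 = 10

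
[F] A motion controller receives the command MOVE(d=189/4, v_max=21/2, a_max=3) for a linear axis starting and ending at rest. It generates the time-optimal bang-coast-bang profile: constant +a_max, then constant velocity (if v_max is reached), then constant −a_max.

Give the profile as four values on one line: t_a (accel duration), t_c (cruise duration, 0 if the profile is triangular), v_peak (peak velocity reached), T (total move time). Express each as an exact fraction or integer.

t_a=7/2 t_c=1 v_peak=21/2 T=8

vₘ²/aₘ = (21/2)²/3 = 147/4
189/4 ≥ 147/4 ⇒ cruise phase
t_a = (21/2)/3 = 7/2; v_peak = 21/2
d_cruise = 189/4 − 147/4 = 21/2; t_c = (21/2)/(21/2) = 1
T = 2·7/2 + 1 = 8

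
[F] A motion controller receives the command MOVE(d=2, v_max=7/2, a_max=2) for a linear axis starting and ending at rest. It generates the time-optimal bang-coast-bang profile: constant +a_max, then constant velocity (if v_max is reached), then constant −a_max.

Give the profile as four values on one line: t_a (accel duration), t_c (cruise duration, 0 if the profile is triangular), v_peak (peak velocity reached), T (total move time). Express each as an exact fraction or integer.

(v_max)²/a_max = (7/2)²/2 = 49/8
2 < 49/8 ⇒ no cruise
v_peak = √(2·2) = √4 = 2
t_a = 2/2 = 1; t_c = 0
T = 2·1 = 2

t_a=1 t_c=0 v_peak=2 T=2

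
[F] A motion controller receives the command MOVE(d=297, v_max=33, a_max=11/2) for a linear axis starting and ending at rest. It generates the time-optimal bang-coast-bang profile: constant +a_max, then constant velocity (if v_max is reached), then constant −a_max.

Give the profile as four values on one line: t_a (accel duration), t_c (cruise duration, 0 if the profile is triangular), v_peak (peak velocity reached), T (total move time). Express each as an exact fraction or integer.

t_a=6 t_c=3 v_peak=33 T=15

vₘ²/aₘ = 33²/(11/2) = 198
297 ≥ 198 → trapezoidal
t_a = 33/(11/2) = 6; v_peak = 33
d_cruise = 297 − 198 = 99; t_c = 99/33 = 3
T = 2·6 + 3 = 15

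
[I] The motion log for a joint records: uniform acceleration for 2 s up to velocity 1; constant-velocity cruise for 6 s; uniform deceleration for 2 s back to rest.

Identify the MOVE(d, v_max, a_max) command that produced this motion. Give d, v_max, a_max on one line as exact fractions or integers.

a_max = 1/2
d_a = ½·1·2 = 1; d_c = 1·6 = 6
d = 2·1 + 6 = 8
t_c = 6 > 0 so v_max = 1

d=8 v_max=1 a_max=1/2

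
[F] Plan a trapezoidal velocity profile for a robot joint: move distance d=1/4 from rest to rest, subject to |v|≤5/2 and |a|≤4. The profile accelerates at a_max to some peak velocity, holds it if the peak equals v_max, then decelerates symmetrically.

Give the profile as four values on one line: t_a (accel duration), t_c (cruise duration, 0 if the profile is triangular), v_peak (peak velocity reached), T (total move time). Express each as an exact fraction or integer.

v_max²/a_max = (5/2)²/4 = 25/16
1/4 < 25/16 so t_c = 0
v_peak = √(1/4·4) = √1 = 1
t_a = 1/4; t_c = 0
T = 2·1/4 = 1/2

t_a=1/4 t_c=0 v_peak=1 T=1/2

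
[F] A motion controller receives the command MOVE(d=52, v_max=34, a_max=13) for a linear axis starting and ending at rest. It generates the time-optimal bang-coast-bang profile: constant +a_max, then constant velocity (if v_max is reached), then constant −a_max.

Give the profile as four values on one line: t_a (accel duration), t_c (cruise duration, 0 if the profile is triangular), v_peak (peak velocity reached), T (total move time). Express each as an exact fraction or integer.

v_max²/a_max = 34²/13 = 1156/13
52 < 1156/13 so t_c = 0
v_peak = √(52·13) = √676 = 26
t_a = 26/13 = 2; t_c = 0
T = 2·2 = 4

t_a=2 t_c=0 v_peak=26 T=4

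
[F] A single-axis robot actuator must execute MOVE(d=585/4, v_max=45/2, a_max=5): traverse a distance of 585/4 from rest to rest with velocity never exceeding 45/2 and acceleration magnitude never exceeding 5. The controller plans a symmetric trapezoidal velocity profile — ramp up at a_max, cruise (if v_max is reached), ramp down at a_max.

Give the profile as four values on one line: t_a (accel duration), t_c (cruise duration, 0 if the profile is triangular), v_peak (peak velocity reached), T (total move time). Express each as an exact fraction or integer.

vₘ²/aₘ = (45/2)²/5 = 405/4
585/4 ≥ 405/4 so v_max reached
t_a = (45/2)/5 = 9/2; v_peak = 45/2
d_cruise = 585/4 − 405/4 = 45; t_c = 45/(45/2) = 2
T = 2·9/2 + 2 = 11

t_a=9/2 t_c=2 v_peak=45/2 T=11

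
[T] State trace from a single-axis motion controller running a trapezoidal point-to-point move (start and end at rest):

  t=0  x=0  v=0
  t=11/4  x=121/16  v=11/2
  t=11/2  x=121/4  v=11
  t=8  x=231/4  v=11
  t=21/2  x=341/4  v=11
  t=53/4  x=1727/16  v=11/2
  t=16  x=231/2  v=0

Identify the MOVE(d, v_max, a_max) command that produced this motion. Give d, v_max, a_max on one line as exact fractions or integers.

final state: t=16, x=231/2, v=0 → d = 231/2
a_max = (11/2−0)/(11/4−0) = 2
max v = 11 over t∈[11/2,21/2] → v_max = 11
check: 11·(11/2+5) = 231/2 ✓

d=231/2 v_max=11 a_max=2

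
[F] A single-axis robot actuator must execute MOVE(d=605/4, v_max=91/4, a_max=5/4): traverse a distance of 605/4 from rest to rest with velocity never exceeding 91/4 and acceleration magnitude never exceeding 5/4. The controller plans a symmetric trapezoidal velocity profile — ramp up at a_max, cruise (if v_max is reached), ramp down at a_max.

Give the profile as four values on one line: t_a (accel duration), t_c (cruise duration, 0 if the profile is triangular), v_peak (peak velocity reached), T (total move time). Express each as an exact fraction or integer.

(v_max)²/a_max = (91/4)²/(5/4) = 8281/20
605/4 < 8281/20 → triangular
v_peak = √(605/4·5/4) = √(3025/16) = 55/4
t_a = (55/4)/(5/4) = 11; t_c = 0
T = 2·11 = 22

t_a=11 t_c=0 v_peak=55/4 T=22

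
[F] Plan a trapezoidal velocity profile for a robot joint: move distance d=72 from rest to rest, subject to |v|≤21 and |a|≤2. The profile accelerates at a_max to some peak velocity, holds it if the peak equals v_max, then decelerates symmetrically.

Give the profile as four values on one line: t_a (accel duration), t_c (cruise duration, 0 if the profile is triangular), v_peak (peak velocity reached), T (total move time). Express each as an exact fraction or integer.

vₘ²/aₘ = 21²/2 = 441/2
72 < 441/2 → triangular
v_peak = √(72·2) = √144 = 12
t_a = 12/2 = 6; t_c = 0
T = 2·6 = 12

t_a=6 t_c=0 v_peak=12 T=12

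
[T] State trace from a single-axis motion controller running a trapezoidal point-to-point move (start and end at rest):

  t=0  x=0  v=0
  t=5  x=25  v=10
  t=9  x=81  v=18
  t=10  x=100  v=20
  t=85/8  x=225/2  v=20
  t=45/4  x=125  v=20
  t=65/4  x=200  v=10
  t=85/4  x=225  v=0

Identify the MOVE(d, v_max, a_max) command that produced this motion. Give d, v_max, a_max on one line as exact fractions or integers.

final state: t=85/4, x=225, v=0 → d = 225
a_max = (10−0)/(5−0) = 2
max v = 20 over t∈[10,45/4] → v_max = 20
check: 20·(10+5/4) = 225 ✓

d=225 v_max=20 a_max=2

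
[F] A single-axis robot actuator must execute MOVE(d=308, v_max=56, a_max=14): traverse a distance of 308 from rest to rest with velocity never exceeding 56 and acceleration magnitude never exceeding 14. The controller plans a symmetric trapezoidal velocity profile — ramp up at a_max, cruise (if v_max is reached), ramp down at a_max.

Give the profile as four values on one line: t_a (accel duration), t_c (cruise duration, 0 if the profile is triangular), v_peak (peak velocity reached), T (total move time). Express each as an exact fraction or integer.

t_a=4 t_c=3/2 v_peak=56 T=19/2

(v_max)²/a_max = 56²/14 = 224
308 ≥ 224 ⇒ cruise phase
t_a = 56/14 = 4; v_peak = 56
d_cruise = 308 − 224 = 84; t_c = 84/56 = 3/2
T = 2·4 + 3/2 = 19/2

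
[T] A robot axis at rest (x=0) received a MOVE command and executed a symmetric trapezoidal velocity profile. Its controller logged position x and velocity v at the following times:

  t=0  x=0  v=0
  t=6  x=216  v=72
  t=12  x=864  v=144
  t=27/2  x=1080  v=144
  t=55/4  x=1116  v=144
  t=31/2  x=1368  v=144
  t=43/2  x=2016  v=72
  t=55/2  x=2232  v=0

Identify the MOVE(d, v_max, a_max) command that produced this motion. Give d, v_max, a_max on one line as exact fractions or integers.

d=2232 v_max=144 a_max=12

final state: t=55/2, x=2232, v=0 → d = 2232
a_max = (72−0)/(6−0) = 12
max v = 144 over t∈[12,31/2] → v_max = 144
check: 144·(12+7/2) = 2232 ✓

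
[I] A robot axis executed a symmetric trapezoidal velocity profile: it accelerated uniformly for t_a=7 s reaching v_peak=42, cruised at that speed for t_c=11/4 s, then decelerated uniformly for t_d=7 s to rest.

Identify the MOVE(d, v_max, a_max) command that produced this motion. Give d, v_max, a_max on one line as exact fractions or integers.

d=819/2 v_max=42 a_max=6

a_max = 42/7 = 6
d_a = ½·42·7 = 147; d_c = 42·11/4 = 231/2
d = 2·147 + 231/2 = 819/2
t_c = 11/4 > 0 so v_max = 42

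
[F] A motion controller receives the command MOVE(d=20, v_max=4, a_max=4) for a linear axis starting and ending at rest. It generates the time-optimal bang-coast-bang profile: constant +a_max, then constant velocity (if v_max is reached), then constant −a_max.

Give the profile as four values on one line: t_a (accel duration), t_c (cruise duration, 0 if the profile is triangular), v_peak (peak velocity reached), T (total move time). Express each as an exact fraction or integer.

t_a=1 t_c=4 v_peak=4 T=6

(v_max)²/a_max = 4²/4 = 4
20 ≥ 4 → trapezoidal
t_a = 4/4 = 1; v_peak = 4
d_cruise = 20 − 4 = 16; t_c = 16/4 = 4
T = 2·1 + 4 = 6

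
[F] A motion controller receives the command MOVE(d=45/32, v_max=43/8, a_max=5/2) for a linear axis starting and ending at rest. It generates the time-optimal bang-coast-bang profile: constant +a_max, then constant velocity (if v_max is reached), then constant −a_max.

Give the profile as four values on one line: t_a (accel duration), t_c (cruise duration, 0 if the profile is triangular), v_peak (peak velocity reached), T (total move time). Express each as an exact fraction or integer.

v_max²/a_max = (43/8)²/(5/2) = 1849/160
45/32 < 1849/160 so t_c = 0
v_peak = √(45/32·5/2) = √(225/64) = 15/8
t_a = (15/8)/(5/2) = 3/4; t_c = 0
T = 2·3/4 = 3/2

t_a=3/4 t_c=0 v_peak=15/8 T=3/2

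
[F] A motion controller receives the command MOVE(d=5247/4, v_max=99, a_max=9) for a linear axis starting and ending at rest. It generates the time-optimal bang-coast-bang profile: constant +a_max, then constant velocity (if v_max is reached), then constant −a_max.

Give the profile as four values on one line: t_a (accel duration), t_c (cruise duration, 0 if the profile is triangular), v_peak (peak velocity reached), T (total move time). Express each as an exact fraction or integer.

(v_max)²/a_max = 99²/9 = 1089
5247/4 ≥ 1089 ⇒ cruise phase
t_a = 99/9 = 11; v_peak = 99
d_cruise = 5247/4 − 1089 = 891/4; t_c = (891/4)/99 = 9/4
T = 2·11 + 9/4 = 97/4

t_a=11 t_c=9/4 v_peak=99 T=97/4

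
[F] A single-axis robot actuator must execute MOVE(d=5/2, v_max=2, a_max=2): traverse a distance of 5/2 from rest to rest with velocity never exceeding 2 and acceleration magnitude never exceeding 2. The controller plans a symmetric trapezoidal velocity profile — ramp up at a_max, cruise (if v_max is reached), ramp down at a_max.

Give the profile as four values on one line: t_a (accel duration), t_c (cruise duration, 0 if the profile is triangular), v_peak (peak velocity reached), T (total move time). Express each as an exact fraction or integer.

t_a=1 t_c=1/4 v_peak=2 T=9/4

v_max²/a_max = 2²/2 = 2
5/2 ≥ 2 → trapezoidal
t_a = 2/2 = 1; v_peak = 2
d_cruise = 5/2 − 2 = 1/2; t_c = (1/2)/2 = 1/4
T = 2·1 + 1/4 = 9/4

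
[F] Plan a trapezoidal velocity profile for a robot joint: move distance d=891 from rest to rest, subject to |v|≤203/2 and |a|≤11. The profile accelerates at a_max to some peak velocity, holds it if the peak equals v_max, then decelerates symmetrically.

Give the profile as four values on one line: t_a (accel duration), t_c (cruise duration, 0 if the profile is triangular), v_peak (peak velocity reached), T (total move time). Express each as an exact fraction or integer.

t_a=9 t_c=0 v_peak=99 T=18

(v_max)²/a_max = (203/2)²/11 = 41209/44
891 < 41209/44 ⇒ no cruise
v_peak = √(891·11) = √9801 = 99
t_a = 99/11 = 9; t_c = 0
T = 2·9 = 18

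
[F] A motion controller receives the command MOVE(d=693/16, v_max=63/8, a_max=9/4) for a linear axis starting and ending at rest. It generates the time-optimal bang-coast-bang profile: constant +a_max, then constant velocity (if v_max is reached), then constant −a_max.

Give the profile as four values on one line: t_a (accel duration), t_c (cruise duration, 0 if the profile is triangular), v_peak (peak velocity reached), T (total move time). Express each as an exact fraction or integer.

t_a=7/2 t_c=2 v_peak=63/8 T=9

(v_max)²/a_max = (63/8)²/(9/4) = 441/16
693/16 ≥ 441/16 ⇒ cruise phase
t_a = (63/8)/(9/4) = 7/2; v_peak = 63/8
d_cruise = 693/16 − 441/16 = 63/4; t_c = (63/4)/(63/8) = 2
T = 2·7/2 + 2 = 9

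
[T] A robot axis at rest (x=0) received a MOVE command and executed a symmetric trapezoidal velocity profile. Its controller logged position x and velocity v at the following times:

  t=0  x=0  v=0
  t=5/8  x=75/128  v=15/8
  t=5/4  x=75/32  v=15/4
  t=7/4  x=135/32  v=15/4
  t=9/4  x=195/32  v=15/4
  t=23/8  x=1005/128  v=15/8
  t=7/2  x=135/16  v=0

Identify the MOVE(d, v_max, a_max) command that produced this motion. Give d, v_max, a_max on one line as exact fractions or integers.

final state: t=7/2, x=135/16, v=0 → d = 135/16
a_max = (15/8−0)/(5/8−0) = 3
max v = 15/4 over t∈[5/4,9/4] → v_max = 15/4
check: 15/4·(5/4+1) = 135/16 ✓

d=135/16 v_max=15/4 a_max=3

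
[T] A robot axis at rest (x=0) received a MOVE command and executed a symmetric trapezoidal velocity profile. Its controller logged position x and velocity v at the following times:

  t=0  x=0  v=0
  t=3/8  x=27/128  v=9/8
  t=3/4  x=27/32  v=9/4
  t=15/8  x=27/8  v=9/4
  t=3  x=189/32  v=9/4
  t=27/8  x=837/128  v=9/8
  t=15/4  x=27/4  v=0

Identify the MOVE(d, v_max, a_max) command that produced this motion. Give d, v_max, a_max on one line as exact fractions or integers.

d=27/4 v_max=9/4 a_max=3

final state: t=15/4, x=27/4, v=0 → d = 27/4
a_max = (9/8−0)/(3/8−0) = 3
max v = 9/4 over t∈[3/4,3] → v_max = 9/4
check: 9/4·(3/4+9/4) = 27/4 ✓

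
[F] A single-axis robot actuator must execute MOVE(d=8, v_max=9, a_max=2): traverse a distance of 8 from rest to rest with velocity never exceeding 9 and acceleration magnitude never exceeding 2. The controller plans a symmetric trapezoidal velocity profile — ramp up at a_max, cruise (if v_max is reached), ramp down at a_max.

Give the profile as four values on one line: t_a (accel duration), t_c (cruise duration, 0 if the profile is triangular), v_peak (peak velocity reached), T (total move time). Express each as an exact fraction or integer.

t_a=2 t_c=0 v_peak=4 T=4

(v_max)²/a_max = 9²/2 = 81/2
8 < 81/2 so t_c = 0
v_peak = √(8·2) = √16 = 4
t_a = 4/2 = 2; t_c = 0
T = 2·2 = 4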